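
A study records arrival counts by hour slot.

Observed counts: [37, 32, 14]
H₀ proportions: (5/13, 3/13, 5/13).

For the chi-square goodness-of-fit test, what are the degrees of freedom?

df = k − 1 = 3 − 1 = 2

degrees of freedom = 2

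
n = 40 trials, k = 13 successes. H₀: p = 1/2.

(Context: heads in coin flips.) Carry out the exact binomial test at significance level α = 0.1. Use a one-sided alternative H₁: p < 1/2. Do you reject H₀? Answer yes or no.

Exact binomial: n=40, k=13, p₀=1/2=0.5000
P(X≤13) from Σ C(n,i)·p₀^i·(1−p₀)^(n−i)
p-value (one-sided, H₁ less) = 0.01924
At α=0.1: p < α → reject H₀

reject H₀: yes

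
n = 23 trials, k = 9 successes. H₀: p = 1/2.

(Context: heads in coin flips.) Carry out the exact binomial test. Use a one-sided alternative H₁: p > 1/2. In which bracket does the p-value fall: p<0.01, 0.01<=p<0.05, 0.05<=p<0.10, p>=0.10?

Exact binomial: n=23, k=9, p₀=1/2=0.5000
P(X≥9) from Σ C(n,i)·p₀^i·(1−p₀)^(n−i)
p-value (one-sided, H₁ greater) = 0.89498
→ bracket: p>=0.10

p-value bracket: p>=0.10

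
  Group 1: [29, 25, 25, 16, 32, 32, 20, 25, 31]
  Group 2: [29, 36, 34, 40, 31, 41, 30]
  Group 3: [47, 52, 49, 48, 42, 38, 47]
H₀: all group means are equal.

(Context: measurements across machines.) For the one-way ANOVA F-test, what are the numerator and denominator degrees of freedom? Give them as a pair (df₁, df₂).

k = 3 groups, N = 23 total
df = (k−1, N−k) = (3−1, 23−3) = (2, 20)

degrees of freedom = [2, 20]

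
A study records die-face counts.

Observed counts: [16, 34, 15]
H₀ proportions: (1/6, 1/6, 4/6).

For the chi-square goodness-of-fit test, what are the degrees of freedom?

degrees of freedom = 2

df = k − 1 = 3 − 1 = 2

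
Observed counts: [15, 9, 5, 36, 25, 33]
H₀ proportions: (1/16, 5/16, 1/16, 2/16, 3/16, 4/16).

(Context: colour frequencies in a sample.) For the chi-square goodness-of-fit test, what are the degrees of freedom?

df = k − 1 = 6 − 1 = 5

degrees of freedom = 5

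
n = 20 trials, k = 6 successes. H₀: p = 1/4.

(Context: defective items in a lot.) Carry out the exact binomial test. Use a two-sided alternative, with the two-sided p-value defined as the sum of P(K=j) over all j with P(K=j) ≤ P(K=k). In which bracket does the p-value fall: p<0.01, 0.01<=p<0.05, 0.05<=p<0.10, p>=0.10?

Exact binomial: n=20, k=6, p₀=1/4=0.2500
P(X=j) = C(n,j)·p₀^j·(1−p₀)^(n−j); p = Σ P(X=j) over j with P(X=j) ≤ P(X=6)
p-value (two-sided) = 0.60798
→ bracket: p>=0.10

p-value bracket: p>=0.10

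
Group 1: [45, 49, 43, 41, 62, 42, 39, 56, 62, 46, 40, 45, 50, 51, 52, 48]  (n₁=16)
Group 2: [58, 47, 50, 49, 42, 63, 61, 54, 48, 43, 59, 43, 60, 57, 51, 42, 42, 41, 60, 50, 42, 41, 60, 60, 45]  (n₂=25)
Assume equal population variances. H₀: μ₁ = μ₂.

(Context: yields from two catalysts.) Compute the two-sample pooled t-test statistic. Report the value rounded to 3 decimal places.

test statistic = -1.052

x̄₁=48.188, s₁=7.129, n₁=16
x̄₂=50.720, s₂=7.754, n₂=25
s_p² = [15·7.129² + 24·7.754²]/39 = 56.5507
SE = √(s_p²·(1/16+1/25)) = 2.4076
t = (48.188−50.720)/2.4076 = -1.0519
df = 39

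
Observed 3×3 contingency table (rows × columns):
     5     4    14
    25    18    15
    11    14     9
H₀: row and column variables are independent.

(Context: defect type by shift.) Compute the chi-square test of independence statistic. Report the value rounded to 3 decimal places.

test statistic = 11.477

Row totals [23, 58, 34], col totals [41, 36, 38], n=115
χ² = (5−8.20)²/8.20 + (4−7.20)²/7.20 + (14−7.60)²/7.60 + (25−20.68)²/20.68 + (18−18.16)²/18.16 + (15−19.17)²/19.17 + (11−12.12)²/12.12 + (14−10.64)²/10.64 + (9−11.23)²/11.23 = 11.4772
df = 4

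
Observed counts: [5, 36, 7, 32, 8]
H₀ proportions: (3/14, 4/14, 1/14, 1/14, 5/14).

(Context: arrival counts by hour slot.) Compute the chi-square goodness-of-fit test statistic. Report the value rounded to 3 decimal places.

test statistic = 137.612

n = 88; E_i = n·p_i = [18.86, 25.14, 6.29, 6.29, 31.43]
χ² = (5−18.86)²/18.86 + (36−25.14)²/25.14 + (7−6.29)²/6.29 + (32−6.29)²/6.29 + (8−31.43)²/31.43 = 137.6121
df = 4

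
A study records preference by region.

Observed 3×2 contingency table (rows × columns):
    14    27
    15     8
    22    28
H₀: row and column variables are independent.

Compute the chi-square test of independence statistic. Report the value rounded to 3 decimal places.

Row totals [41, 23, 50], col totals [51, 63], n=114
χ² = (14−18.34)²/18.34 + (27−22.66)²/22.66 + (15−10.29)²/10.29 + (8−12.71)²/12.71 + (22−22.37)²/22.37 + (28−27.63)²/27.63 = 5.7732
df = 2

test statistic = 5.773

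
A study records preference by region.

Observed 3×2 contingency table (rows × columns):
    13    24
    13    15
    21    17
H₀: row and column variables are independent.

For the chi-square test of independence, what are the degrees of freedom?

degrees of freedom = 2

df = (r−1)(c−1) = (3−1)·(2−1) = 2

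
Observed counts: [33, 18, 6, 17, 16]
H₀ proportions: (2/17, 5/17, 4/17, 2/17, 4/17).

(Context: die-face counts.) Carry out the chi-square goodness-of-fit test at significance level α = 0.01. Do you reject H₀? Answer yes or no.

n = 90; E_i = n·p_i = [10.59, 26.47, 21.18, 10.59, 21.18]
χ² = (33−10.59)²/10.59 + (18−26.47)²/26.47 + (6−21.18)²/21.18 + (17−10.59)²/10.59 + (16−21.18)²/21.18 = 66.1733
df = 4
p-value (upper-tail) = 0.00000
At α=0.01: p < α → reject H₀

reject H₀: yes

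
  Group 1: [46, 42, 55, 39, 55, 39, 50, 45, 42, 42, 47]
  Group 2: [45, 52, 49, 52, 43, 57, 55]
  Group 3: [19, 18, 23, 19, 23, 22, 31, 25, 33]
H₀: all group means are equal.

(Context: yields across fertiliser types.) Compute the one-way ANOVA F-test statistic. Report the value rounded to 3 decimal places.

test statistic = 59.916

Group means [45.64, 50.43, 23.67], grand mean 39.556
SSB = Σnᵢ(x̄ᵢ−x̄)² = 3506.407; SSW = ΣΣ(x−x̄ᵢ)² = 702.260
MSB = 3506.407/2 = 1753.2035; MSW = 702.260/24 = 29.2608
F = MSB/MSW = 59.9164
df = (2, 24)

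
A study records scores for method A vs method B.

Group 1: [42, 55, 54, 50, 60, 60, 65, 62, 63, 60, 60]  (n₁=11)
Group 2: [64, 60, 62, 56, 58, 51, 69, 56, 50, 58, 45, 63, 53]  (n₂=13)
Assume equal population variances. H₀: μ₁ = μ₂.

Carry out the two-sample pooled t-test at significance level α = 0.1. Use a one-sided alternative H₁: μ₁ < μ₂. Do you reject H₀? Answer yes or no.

reject H₀: no

x̄₁=57.364, s₁=6.682, n₁=11
x̄₂=57.308, s₂=6.524, n₂=13
s_p² = [10·6.682² + 12·6.524²]/22 = 43.5143
SE = √(s_p²·(1/11+1/13)) = 2.7024
t = (57.364−57.308)/2.7024 = 0.0207
df = 22
p-value (one-sided, H₁ less) = 0.50816
At α=0.1: p ≥ α → fail to reject H₀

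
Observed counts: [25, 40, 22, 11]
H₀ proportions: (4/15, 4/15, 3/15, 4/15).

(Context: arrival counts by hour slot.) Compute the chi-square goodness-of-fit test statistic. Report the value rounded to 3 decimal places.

n = 98; E_i = n·p_i = [26.13, 26.13, 19.60, 26.13]
χ² = (25−26.13)²/26.13 + (40−26.13)²/26.13 + (22−19.60)²/19.60 + (11−26.13)²/26.13 = 16.4643
df = 3

test statistic = 16.464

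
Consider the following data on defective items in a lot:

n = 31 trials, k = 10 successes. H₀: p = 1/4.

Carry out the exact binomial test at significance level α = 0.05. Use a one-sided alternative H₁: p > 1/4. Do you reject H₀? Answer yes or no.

reject H₀: no

Exact binomial: n=31, k=10, p₀=1/4=0.2500
P(X≥10) from Σ C(n,i)·p₀^i·(1−p₀)^(n−i)
p-value (one-sided, H₁ greater) = 0.22905
At α=0.05: p ≥ α → fail to reject H₀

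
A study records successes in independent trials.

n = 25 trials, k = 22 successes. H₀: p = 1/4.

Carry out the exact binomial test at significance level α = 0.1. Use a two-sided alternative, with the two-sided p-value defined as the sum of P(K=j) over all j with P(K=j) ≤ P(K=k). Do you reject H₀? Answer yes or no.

Exact binomial: n=25, k=22, p₀=1/4=0.2500
P(X=j) = C(n,j)·p₀^j·(1−p₀)^(n−j); p = Σ P(X=j) over j with P(X=j) ≤ P(X=22)
p-value (two-sided) = 0.00000
At α=0.1: p < α → reject H₀

reject H₀: yes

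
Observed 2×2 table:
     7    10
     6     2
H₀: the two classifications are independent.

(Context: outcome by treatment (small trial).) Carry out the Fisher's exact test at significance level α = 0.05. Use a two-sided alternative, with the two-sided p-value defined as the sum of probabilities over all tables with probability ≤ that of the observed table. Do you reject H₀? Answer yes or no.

reject H₀: no

Margins: r₁=17, r₂=8, c₁=13, c₂=12, n=25
p_obs = C(17,7)·C(8,6)/C(25,13); sum pmf over tables with pmf ≤ p_obs
p-value (two-sided) = 0.20156
At α=0.05: p ≥ α → fail to reject H₀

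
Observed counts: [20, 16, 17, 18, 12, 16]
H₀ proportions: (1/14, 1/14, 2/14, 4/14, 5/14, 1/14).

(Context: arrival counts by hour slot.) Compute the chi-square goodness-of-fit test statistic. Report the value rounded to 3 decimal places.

n = 99; E_i = n·p_i = [7.07, 7.07, 14.14, 28.29, 35.36, 7.07]
χ² = (20−7.07)²/7.07 + (16−7.07)²/7.07 + (17−14.14)²/14.14 + (18−28.29)²/28.29 + (12−35.36)²/35.36 + (16−7.07)²/7.07 = 65.9313
df = 5

test statistic = 65.931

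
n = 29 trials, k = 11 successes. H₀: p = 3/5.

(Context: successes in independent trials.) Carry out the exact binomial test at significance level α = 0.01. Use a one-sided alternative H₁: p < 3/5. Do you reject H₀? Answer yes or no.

reject H₀: no

Exact binomial: n=29, k=11, p₀=3/5=0.6000
P(X≤11) from Σ C(n,i)·p₀^i·(1−p₀)^(n−i)
p-value (one-sided, H₁ less) = 0.01348
At α=0.01: p ≥ α → fail to reject H₀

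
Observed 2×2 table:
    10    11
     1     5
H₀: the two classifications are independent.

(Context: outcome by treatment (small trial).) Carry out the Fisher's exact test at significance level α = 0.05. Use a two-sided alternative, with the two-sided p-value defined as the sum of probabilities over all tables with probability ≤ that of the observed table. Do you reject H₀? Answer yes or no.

reject H₀: no

Margins: r₁=21, r₂=6, c₁=11, c₂=16, n=27
p_obs = C(21,10)·C(6,1)/C(27,11); sum pmf over tables with pmf ≤ p_obs
p-value (two-sided) = 0.34968
At α=0.05: p ≥ α → fail to reject H₀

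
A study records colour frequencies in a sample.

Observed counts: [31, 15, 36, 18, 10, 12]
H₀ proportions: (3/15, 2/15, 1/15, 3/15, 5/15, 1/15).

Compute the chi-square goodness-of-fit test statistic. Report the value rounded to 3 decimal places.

test statistic = 124.004

n = 122; E_i = n·p_i = [24.40, 16.27, 8.13, 24.40, 40.67, 8.13]
χ² = (31−24.40)²/24.40 + (15−16.27)²/16.27 + (36−8.13)²/8.13 + (18−24.40)²/24.40 + (10−40.67)²/40.67 + (12−8.13)²/8.13 = 124.0041
df = 5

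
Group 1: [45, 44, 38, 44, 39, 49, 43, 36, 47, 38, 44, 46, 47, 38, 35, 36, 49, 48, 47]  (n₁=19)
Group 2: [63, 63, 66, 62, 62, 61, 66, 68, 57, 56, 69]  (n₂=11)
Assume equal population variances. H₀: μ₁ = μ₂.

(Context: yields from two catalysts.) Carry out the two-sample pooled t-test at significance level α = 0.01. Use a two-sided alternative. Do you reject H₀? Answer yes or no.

reject H₀: yes

x̄₁=42.789, s₁=4.791, n₁=19
x̄₂=63.000, s₂=4.123, n₂=11
s_p² = [18·4.791² + 10·4.123²]/28 = 20.8271
SE = √(s_p²·(1/19+1/11)) = 1.7290
t = (42.789−63.000)/1.7290 = -11.6890
df = 28
p-value (two-sided) = 0.00000
At α=0.01: p < α → reject H₀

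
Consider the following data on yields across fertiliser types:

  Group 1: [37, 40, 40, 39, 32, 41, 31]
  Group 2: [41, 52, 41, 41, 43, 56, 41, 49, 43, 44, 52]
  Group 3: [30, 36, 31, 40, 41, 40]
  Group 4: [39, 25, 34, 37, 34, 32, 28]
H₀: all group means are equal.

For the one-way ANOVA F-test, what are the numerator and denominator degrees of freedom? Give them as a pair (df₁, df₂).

degrees of freedom = [3, 27]

k = 4 groups, N = 31 total
df = (k−1, N−k) = (4−1, 31−4) = (3, 27)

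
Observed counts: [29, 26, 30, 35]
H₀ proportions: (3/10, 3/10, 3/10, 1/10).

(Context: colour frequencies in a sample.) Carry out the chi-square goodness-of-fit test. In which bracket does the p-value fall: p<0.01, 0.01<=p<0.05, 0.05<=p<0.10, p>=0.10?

p-value bracket: p<0.01

n = 120; E_i = n·p_i = [36.00, 36.00, 36.00, 12.00]
χ² = (29−36.00)²/36.00 + (26−36.00)²/36.00 + (30−36.00)²/36.00 + (35−12.00)²/12.00 = 49.2222
df = 3
p-value (upper-tail) = 0.00000
→ bracket: p<0.01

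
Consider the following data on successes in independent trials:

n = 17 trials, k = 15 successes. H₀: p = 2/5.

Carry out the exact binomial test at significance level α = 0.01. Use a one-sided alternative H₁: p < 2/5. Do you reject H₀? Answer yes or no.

Exact binomial: n=17, k=15, p₀=2/5=0.4000
P(X≤15) from Σ C(n,i)·p₀^i·(1−p₀)^(n−i)
p-value (one-sided, H₁ less) = 1.00000
At α=0.01: p ≥ α → fail to reject H₀

reject H₀: no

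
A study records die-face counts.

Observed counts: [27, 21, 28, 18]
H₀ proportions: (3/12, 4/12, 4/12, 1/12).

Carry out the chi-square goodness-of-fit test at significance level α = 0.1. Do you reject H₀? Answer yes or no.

reject H₀: yes

n = 94; E_i = n·p_i = [23.50, 31.33, 31.33, 7.83]
χ² = (27−23.50)²/23.50 + (21−31.33)²/31.33 + (28−31.33)²/31.33 + (18−7.83)²/7.83 = 17.4787
df = 3
p-value (upper-tail) = 0.00056
At α=0.1: p < α → reject H₀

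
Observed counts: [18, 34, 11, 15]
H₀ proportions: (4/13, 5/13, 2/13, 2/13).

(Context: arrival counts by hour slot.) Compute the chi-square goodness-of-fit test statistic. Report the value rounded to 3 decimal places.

test statistic = 2.867

n = 78; E_i = n·p_i = [24.00, 30.00, 12.00, 12.00]
χ² = (18−24.00)²/24.00 + (34−30.00)²/30.00 + (11−12.00)²/12.00 + (15−12.00)²/12.00 = 2.8667
df = 3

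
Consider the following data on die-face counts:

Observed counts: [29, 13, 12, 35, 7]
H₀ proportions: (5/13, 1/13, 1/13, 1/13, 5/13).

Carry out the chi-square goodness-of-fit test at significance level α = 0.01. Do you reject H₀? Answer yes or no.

n = 96; E_i = n·p_i = [36.92, 7.38, 7.38, 7.38, 36.92]
χ² = (29−36.92)²/36.92 + (13−7.38)²/7.38 + (12−7.38)²/7.38 + (35−7.38)²/7.38 + (7−36.92)²/36.92 = 136.3750
df = 4
p-value (upper-tail) = 0.00000
At α=0.01: p < α → reject H₀

reject H₀: yes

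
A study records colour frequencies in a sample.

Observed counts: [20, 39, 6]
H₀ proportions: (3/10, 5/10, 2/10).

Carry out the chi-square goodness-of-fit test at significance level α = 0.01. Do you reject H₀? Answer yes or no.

reject H₀: no

n = 65; E_i = n·p_i = [19.50, 32.50, 13.00]
χ² = (20−19.50)²/19.50 + (39−32.50)²/32.50 + (6−13.00)²/13.00 = 5.0821
df = 2
p-value (upper-tail) = 0.07879
At α=0.01: p ≥ α → fail to reject H₀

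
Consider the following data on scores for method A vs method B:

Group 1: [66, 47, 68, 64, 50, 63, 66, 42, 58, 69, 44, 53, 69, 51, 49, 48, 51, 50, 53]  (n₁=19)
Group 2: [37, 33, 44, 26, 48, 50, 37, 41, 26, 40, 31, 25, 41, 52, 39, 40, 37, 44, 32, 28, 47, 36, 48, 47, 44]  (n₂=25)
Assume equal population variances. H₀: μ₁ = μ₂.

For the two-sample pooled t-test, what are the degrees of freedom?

degrees of freedom = 42

df = n₁ + n₂ − 2 = 19 + 25 − 2 = 42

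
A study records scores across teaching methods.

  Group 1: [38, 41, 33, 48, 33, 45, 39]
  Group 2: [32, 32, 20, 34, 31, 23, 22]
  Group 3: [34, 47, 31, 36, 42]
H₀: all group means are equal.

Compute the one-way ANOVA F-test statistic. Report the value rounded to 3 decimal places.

Group means [39.57, 27.71, 38.00], grand mean 34.789
SSB = Σnᵢ(x̄ᵢ−x̄)² = 562.015; SSW = ΣΣ(x−x̄ᵢ)² = 559.143
MSB = 562.015/2 = 281.0075; MSW = 559.143/16 = 34.9464
F = MSB/MSW = 8.0411
df = (2, 16)

test statistic = 8.041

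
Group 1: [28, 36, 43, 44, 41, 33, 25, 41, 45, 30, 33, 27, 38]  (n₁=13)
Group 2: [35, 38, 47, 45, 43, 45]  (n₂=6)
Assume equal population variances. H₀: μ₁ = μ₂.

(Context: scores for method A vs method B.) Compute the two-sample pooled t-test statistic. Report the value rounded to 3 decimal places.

test statistic = -2.081

x̄₁=35.692, s₁=6.872, n₁=13
x̄₂=42.167, s₂=4.665, n₂=6
s_p² = [12·6.872² + 5·4.665²]/17 = 39.7413
SE = √(s_p²·(1/13+1/6)) = 3.1114
t = (35.692−42.167)/3.1114 = -2.0809
df = 17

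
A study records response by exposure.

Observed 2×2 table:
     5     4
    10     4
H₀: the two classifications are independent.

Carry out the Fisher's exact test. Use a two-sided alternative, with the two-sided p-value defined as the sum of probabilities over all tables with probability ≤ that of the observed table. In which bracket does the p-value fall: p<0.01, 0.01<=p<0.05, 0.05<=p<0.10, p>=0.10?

p-value bracket: p>=0.10

Margins: r₁=9, r₂=14, c₁=15, c₂=8, n=23
p_obs = C(9,5)·C(14,10)/C(23,15); sum pmf over tables with pmf ≤ p_obs
p-value (two-sided) = 0.65702
→ bracket: p>=0.10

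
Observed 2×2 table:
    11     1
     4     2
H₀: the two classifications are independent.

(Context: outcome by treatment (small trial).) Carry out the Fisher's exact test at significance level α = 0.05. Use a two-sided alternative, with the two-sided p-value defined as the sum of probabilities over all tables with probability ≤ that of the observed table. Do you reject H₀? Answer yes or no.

Margins: r₁=12, r₂=6, c₁=15, c₂=3, n=18
p_obs = C(12,11)·C(6,4)/C(18,15); sum pmf over tables with pmf ≤ p_obs
p-value (two-sided) = 0.24510
At α=0.05: p ≥ α → fail to reject H₀

reject H₀: no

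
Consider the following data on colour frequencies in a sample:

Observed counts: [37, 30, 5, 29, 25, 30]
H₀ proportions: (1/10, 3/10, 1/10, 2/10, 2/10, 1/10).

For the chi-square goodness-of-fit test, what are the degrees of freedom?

degrees of freedom = 5

df = k − 1 = 6 − 1 = 5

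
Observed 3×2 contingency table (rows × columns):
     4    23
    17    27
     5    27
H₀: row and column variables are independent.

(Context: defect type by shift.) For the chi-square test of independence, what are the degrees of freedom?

degrees of freedom = 2

df = (r−1)(c−1) = (3−1)·(2−1) = 2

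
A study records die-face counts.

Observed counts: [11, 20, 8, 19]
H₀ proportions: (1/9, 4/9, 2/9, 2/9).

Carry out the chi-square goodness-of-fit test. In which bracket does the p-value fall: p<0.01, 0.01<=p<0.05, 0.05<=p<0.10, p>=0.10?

n = 58; E_i = n·p_i = [6.44, 25.78, 12.89, 12.89]
χ² = (11−6.44)²/6.44 + (20−25.78)²/25.78 + (8−12.89)²/12.89 + (19−12.89)²/12.89 = 9.2672
df = 3
p-value (upper-tail) = 0.02594
→ bracket: 0.01<=p<0.05

p-value bracket: 0.01<=p<0.05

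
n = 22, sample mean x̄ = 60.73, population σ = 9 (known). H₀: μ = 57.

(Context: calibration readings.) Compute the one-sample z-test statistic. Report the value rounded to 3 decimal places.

SE = σ/√n = 9/√22 = 1.9188
z = (x̄−μ₀)/SE = (60.73−57)/1.9188 = 1.9439

test statistic = 1.944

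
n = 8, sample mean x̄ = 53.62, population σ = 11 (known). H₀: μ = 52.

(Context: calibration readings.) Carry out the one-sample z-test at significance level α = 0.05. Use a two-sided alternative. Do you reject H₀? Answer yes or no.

SE = σ/√n = 11/√8 = 3.8891
z = (x̄−μ₀)/SE = (53.62−52)/3.8891 = 0.4166
p-value (two-sided) = 0.67701
At α=0.05: p ≥ α → fail to reject H₀

reject H₀: no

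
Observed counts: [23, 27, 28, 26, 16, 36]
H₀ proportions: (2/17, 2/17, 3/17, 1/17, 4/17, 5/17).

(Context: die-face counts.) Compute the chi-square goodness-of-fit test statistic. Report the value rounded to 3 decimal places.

test statistic = 49.911

n = 156; E_i = n·p_i = [18.35, 18.35, 27.53, 9.18, 36.71, 45.88]
χ² = (23−18.35)²/18.35 + (27−18.35)²/18.35 + (28−27.53)²/27.53 + (26−9.18)²/9.18 + (16−36.71)²/36.71 + (36−45.88)²/45.88 = 49.9107
df = 5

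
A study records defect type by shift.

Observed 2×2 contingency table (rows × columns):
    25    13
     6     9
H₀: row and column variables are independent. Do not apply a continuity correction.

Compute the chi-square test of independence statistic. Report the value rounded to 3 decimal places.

test statistic = 2.946

Row totals [38, 15], col totals [31, 22], n=53
χ² = (25−22.23)²/22.23 + (13−15.77)²/15.77 + (6−8.77)²/8.77 + (9−6.23)²/6.23 = 2.9461
df = 1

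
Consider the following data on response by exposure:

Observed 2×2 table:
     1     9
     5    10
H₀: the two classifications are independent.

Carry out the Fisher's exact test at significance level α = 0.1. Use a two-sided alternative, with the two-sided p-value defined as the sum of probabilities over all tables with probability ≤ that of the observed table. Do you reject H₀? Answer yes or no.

reject H₀: no

Margins: r₁=10, r₂=15, c₁=6, c₂=19, n=25
p_obs = C(10,1)·C(15,5)/C(25,6); sum pmf over tables with pmf ≤ p_obs
p-value (two-sided) = 0.34486
At α=0.1: p ≥ α → fail to reject H₀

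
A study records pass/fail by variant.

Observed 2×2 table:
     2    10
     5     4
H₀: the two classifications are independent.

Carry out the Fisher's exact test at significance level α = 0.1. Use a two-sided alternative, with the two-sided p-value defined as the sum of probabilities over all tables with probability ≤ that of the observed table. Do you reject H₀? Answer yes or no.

Margins: r₁=12, r₂=9, c₁=7, c₂=14, n=21
p_obs = C(12,2)·C(9,5)/C(21,7); sum pmf over tables with pmf ≤ p_obs
p-value (two-sided) = 0.15882
At α=0.1: p ≥ α → fail to reject H₀

reject H₀: no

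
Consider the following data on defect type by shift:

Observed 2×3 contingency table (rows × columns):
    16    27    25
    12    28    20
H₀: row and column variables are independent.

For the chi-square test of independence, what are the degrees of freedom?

degrees of freedom = 2

df = (r−1)(c−1) = (2−1)·(3−1) = 2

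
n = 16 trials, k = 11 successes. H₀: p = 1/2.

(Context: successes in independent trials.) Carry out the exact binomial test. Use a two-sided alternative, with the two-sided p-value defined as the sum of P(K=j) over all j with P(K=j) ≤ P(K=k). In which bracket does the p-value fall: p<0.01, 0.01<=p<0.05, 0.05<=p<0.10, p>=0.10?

Exact binomial: n=16, k=11, p₀=1/2=0.5000
P(X=j) = C(n,j)·p₀^j·(1−p₀)^(n−j); p = Σ P(X=j) over j with P(X=j) ≤ P(X=11)
p-value (two-sided) = 0.21011
→ bracket: p>=0.10

p-value bracket: p>=0.10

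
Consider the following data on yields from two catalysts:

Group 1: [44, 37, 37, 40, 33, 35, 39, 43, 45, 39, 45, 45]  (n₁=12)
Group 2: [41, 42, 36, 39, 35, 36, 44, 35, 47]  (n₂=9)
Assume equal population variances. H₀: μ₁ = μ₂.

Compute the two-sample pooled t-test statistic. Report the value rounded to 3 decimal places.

test statistic = 0.385

x̄₁=40.167, s₁=4.196, n₁=12
x̄₂=39.444, s₂=4.333, n₂=9
s_p² = [11·4.196² + 8·4.333²]/19 = 18.0994
SE = √(s_p²·(1/12+1/9)) = 1.8760
t = (40.167−39.444)/1.8760 = 0.3850
df = 19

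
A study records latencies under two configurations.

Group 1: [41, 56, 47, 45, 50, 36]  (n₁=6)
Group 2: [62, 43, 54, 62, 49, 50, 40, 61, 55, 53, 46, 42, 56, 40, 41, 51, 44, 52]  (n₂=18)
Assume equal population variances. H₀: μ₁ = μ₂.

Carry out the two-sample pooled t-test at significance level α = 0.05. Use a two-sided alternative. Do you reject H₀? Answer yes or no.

x̄₁=45.833, s₁=6.969, n₁=6
x̄₂=50.056, s₂=7.463, n₂=18
s_p² = [5·6.969² + 17·7.463²]/22 = 54.0808
SE = √(s_p²·(1/6+1/18)) = 3.4667
t = (45.833−50.056)/3.4667 = -1.2179
df = 22
p-value (two-sided) = 0.23615
At α=0.05: p ≥ α → fail to reject H₀

reject H₀: no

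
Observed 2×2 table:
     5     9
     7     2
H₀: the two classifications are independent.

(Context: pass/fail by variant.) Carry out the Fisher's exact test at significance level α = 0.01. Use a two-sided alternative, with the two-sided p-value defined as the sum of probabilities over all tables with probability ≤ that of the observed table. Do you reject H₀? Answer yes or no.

Margins: r₁=14, r₂=9, c₁=12, c₂=11, n=23
p_obs = C(14,5)·C(9,7)/C(23,12); sum pmf over tables with pmf ≤ p_obs
p-value (two-sided) = 0.08938
At α=0.01: p ≥ α → fail to reject H₀

reject H₀: no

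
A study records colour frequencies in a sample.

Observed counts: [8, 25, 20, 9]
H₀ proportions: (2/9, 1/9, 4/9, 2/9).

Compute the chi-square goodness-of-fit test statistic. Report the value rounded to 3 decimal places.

n = 62; E_i = n·p_i = [13.78, 6.89, 27.56, 13.78]
χ² = (8−13.78)²/13.78 + (25−6.89)²/6.89 + (20−27.56)²/27.56 + (9−13.78)²/13.78 = 53.7661
df = 3

test statistic = 53.766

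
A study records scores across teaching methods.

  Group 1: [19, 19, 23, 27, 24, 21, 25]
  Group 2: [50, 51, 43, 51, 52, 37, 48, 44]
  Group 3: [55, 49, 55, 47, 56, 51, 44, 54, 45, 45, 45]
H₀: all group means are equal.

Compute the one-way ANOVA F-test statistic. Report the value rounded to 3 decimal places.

test statistic = 85.058

Group means [22.57, 47.00, 49.64], grand mean 41.538
SSB = Σnᵢ(x̄ᵢ−x̄)² = 3478.202; SSW = ΣΣ(x−x̄ᵢ)² = 470.260
MSB = 3478.202/2 = 1739.1009; MSW = 470.260/23 = 20.4461
F = MSB/MSW = 85.0579
df = (2, 23)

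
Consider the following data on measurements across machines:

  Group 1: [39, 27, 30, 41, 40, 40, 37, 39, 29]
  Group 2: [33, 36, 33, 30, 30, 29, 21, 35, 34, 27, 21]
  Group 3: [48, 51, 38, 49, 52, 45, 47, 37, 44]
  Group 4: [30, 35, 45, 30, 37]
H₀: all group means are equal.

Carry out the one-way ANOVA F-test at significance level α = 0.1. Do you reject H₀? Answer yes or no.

reject H₀: yes

Group means [35.78, 29.91, 45.67, 35.40], grand mean 36.441
SSB = Σnᵢ(x̄ᵢ−x̄)² = 1244.718; SSW = ΣΣ(x−x̄ᵢ)² = 885.665
MSB = 1244.718/3 = 414.9059; MSW = 885.665/30 = 29.5222
F = MSB/MSW = 14.0541
df = (3, 30)
p-value (upper-tail) = 0.00001
At α=0.1: p < α → reject H₀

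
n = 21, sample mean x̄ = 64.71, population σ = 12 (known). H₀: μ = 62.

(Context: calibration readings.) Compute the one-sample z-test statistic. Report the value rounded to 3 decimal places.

test statistic = 1.035

SE = σ/√n = 12/√21 = 2.6186
z = (x̄−μ₀)/SE = (64.71−62)/2.6186 = 1.0349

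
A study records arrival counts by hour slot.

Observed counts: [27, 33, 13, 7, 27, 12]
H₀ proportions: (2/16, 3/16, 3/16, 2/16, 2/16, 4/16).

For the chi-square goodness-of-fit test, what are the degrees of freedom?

df = k − 1 = 6 − 1 = 5

degrees of freedom = 5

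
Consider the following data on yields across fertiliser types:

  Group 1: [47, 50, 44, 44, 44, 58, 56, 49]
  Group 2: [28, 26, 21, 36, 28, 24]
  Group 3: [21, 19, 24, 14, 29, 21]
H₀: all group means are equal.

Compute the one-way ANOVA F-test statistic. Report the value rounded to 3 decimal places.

test statistic = 55.713

Group means [49.00, 27.17, 21.33], grand mean 34.150
SSB = Σnᵢ(x̄ᵢ−x̄)² = 3042.383; SSW = ΣΣ(x−x̄ᵢ)² = 464.167
MSB = 3042.383/2 = 1521.1917; MSW = 464.167/17 = 27.3039
F = MSB/MSW = 55.7133
df = (2, 17)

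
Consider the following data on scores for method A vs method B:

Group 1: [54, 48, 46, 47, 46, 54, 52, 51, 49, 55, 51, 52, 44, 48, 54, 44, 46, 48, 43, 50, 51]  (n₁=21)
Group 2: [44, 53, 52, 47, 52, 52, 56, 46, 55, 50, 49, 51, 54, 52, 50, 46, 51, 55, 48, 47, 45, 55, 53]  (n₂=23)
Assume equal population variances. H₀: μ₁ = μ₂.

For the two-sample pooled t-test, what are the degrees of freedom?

df = n₁ + n₂ − 2 = 21 + 23 − 2 = 42

degrees of freedom = 42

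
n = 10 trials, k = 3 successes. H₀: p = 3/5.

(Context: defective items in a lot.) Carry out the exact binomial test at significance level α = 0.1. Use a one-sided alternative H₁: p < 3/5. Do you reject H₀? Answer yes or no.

Exact binomial: n=10, k=3, p₀=3/5=0.6000
P(X≤3) from Σ C(n,i)·p₀^i·(1−p₀)^(n−i)
p-value (one-sided, H₁ less) = 0.05476
At α=0.1: p < α → reject H₀

reject H₀: yes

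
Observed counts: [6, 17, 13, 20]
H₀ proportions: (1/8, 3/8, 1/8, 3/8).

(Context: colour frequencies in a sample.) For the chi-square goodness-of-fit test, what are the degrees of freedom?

df = k − 1 = 4 − 1 = 3

degrees of freedom = 3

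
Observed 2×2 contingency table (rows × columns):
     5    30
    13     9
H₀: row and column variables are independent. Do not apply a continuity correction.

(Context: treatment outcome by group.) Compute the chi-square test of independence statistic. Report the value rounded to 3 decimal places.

Row totals [35, 22], col totals [18, 39], n=57
χ² = (5−11.05)²/11.05 + (30−23.95)²/23.95 + (13−6.95)²/6.95 + (9−15.05)²/15.05 = 12.5512
df = 1

test statistic = 12.551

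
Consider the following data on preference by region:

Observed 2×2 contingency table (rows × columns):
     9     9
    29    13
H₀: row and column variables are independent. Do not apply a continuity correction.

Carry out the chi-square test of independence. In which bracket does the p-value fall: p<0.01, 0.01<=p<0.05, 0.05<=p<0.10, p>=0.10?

p-value bracket: p>=0.10

Row totals [18, 42], col totals [38, 22], n=60
χ² = (9−11.40)²/11.40 + (9−6.60)²/6.60 + (29−26.60)²/26.60 + (13−15.40)²/15.40 = 1.9686
df = 1
p-value (upper-tail) = 0.16060
→ bracket: p>=0.10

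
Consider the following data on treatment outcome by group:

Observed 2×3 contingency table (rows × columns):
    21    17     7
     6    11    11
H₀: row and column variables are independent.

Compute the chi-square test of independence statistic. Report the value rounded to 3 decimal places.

test statistic = 6.925

Row totals [45, 28], col totals [27, 28, 18], n=73
χ² = (21−16.64)²/16.64 + (17−17.26)²/17.26 + (7−11.10)²/11.10 + (6−10.36)²/10.36 + (11−10.74)²/10.74 + (11−6.90)²/6.90 = 6.9246
df = 2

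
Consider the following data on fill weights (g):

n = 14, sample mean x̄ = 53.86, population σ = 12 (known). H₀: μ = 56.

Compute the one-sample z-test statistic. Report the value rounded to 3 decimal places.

test statistic = -0.667

SE = σ/√n = 12/√14 = 3.2071
z = (x̄−μ₀)/SE = (53.86−56)/3.2071 = -0.6673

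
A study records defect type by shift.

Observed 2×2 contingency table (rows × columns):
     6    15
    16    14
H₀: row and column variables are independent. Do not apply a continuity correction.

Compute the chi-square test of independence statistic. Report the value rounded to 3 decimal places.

test statistic = 3.088

Row totals [21, 30], col totals [22, 29], n=51
χ² = (6−9.06)²/9.06 + (15−11.94)²/11.94 + (16−12.94)²/12.94 + (14−17.06)²/17.06 = 3.0879
df = 1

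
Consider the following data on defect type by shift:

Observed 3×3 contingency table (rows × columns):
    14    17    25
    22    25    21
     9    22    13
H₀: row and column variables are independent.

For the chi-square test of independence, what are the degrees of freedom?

df = (r−1)(c−1) = (3−1)·(3−1) = 4

degrees of freedom = 4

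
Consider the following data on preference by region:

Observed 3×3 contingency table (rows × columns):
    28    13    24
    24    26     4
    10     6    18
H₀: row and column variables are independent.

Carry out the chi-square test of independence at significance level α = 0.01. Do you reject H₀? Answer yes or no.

Row totals [65, 54, 34], col totals [62, 45, 46], n=153
χ² = (28−26.34)²/26.34 + (13−19.12)²/19.12 + (24−19.54)²/19.54 + (24−21.88)²/21.88 + (26−15.88)²/15.88 + (4−16.24)²/16.24 + (10−13.78)²/13.78 + (6−10.00)²/10.00 + (18−10.22)²/10.22 = 27.5038
df = 4
p-value (upper-tail) = 0.00002
At α=0.01: p < α → reject H₀

reject H₀: yes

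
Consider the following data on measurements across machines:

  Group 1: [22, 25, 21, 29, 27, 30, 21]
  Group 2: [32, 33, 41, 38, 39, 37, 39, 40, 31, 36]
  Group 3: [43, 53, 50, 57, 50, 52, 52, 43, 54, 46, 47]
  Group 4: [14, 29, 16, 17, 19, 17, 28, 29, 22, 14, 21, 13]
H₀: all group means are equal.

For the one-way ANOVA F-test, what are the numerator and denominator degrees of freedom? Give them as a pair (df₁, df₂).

k = 4 groups, N = 40 total
df = (k−1, N−k) = (4−1, 40−4) = (3, 36)

degrees of freedom = [3, 36]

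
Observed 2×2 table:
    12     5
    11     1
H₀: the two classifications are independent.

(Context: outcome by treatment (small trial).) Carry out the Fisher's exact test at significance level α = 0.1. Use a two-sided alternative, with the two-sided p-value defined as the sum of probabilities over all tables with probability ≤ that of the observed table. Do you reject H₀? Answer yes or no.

reject H₀: no

Margins: r₁=17, r₂=12, c₁=23, c₂=6, n=29
p_obs = C(17,12)·C(12,11)/C(29,23); sum pmf over tables with pmf ≤ p_obs
p-value (two-sided) = 0.35439
At α=0.1: p ≥ α → fail to reject H₀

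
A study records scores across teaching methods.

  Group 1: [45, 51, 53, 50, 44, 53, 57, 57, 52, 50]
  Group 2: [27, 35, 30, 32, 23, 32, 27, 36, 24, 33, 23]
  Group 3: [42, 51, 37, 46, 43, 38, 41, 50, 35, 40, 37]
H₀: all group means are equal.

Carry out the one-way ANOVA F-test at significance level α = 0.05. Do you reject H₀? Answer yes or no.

Group means [51.20, 29.27, 41.82], grand mean 40.438
SSB = Σnᵢ(x̄ᵢ−x̄)² = 2550.457; SSW = ΣΣ(x−x̄ᵢ)² = 673.418
MSB = 2550.457/2 = 1275.2284; MSW = 673.418/29 = 23.2213
F = MSB/MSW = 54.9163
df = (2, 29)
p-value (upper-tail) = 0.00000
At α=0.05: p < α → reject H₀

reject H₀: yes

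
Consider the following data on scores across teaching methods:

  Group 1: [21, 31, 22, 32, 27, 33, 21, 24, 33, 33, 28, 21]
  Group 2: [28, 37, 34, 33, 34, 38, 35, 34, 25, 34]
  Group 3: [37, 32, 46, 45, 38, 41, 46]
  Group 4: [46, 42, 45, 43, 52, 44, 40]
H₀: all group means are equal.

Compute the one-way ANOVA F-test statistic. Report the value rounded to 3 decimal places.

test statistic = 25.379

Group means [27.17, 33.20, 40.71, 44.57], grand mean 34.861
SSB = Σnᵢ(x̄ᵢ−x̄)² = 1637.896; SSW = ΣΣ(x−x̄ᵢ)² = 688.410
MSB = 1637.896/3 = 545.9653; MSW = 688.410/32 = 21.5128
F = MSB/MSW = 25.3786
df = (3, 32)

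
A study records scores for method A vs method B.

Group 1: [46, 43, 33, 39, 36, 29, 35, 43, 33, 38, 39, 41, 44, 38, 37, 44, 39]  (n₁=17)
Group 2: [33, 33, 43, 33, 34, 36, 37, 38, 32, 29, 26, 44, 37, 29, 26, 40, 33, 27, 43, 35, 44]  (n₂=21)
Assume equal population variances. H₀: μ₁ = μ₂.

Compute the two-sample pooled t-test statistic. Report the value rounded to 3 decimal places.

test statistic = 2.212

x̄₁=38.647, s₁=4.582, n₁=17
x̄₂=34.857, s₂=5.730, n₂=21
s_p² = [16·4.582² + 20·5.730²]/36 = 27.5682
SE = √(s_p²·(1/17+1/21)) = 1.7130
t = (38.647−34.857)/1.7130 = 2.2124
df = 36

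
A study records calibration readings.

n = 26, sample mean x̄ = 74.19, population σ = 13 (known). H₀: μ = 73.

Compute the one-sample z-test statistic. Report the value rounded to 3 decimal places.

SE = σ/√n = 13/√26 = 2.5495
z = (x̄−μ₀)/SE = (74.19−73)/2.5495 = 0.4668

test statistic = 0.467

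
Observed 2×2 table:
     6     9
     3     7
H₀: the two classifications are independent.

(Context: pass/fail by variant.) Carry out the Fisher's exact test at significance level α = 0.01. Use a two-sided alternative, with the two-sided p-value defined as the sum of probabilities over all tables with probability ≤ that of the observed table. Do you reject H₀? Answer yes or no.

reject H₀: no

Margins: r₁=15, r₂=10, c₁=9, c₂=16, n=25
p_obs = C(15,6)·C(10,3)/C(25,9); sum pmf over tables with pmf ≤ p_obs
p-value (two-sided) = 0.69132
At α=0.01: p ≥ α → fail to reject H₀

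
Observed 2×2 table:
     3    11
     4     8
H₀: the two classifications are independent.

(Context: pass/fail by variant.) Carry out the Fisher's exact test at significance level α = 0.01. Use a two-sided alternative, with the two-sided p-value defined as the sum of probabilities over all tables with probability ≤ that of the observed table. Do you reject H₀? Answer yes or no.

reject H₀: no

Margins: r₁=14, r₂=12, c₁=7, c₂=19, n=26
p_obs = C(14,3)·C(12,4)/C(26,7); sum pmf over tables with pmf ≤ p_obs
p-value (two-sided) = 0.66522
At α=0.01: p ≥ α → fail to reject H₀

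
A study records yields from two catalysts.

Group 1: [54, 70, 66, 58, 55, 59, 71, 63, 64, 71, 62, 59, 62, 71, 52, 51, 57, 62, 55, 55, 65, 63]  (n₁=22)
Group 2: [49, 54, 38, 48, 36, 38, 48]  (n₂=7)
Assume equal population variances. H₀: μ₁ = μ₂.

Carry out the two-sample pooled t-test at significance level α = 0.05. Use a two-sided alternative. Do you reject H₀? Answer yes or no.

reject H₀: yes

x̄₁=61.136, s₁=6.221, n₁=22
x̄₂=44.429, s₂=6.973, n₂=7
s_p² = [21·6.221² + 6·6.973²]/27 = 40.9002
SE = √(s_p²·(1/22+1/7)) = 2.7752
t = (61.136−44.429)/2.7752 = 6.0203
df = 27
p-value (two-sided) = 0.00000
At α=0.05: p < α → reject H₀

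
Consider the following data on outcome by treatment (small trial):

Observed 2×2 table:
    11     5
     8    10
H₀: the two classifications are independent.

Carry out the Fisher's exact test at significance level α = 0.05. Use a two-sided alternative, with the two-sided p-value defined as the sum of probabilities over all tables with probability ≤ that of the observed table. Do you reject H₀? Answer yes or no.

reject H₀: no

Margins: r₁=16, r₂=18, c₁=19, c₂=15, n=34
p_obs = C(16,11)·C(18,8)/C(34,19); sum pmf over tables with pmf ≤ p_obs
p-value (two-sided) = 0.18539
At α=0.05: p ≥ α → fail to reject H₀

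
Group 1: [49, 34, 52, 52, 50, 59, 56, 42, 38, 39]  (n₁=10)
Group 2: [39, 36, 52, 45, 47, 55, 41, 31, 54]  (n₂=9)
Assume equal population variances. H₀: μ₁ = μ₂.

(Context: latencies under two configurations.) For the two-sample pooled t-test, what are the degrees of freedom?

df = n₁ + n₂ − 2 = 10 + 9 − 2 = 17

degrees of freedom = 17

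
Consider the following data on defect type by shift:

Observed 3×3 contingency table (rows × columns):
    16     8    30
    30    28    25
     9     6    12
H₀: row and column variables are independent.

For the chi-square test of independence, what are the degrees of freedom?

df = (r−1)(c−1) = (3−1)·(3−1) = 4

degrees of freedom = 4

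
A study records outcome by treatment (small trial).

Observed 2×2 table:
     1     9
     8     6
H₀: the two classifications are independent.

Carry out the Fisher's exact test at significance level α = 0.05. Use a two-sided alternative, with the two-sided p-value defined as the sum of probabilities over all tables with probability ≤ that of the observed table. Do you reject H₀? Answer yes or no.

Margins: r₁=10, r₂=14, c₁=9, c₂=15, n=24
p_obs = C(10,1)·C(14,8)/C(24,9); sum pmf over tables with pmf ≤ p_obs
p-value (two-sided) = 0.03334
At α=0.05: p < α → reject H₀

reject H₀: yes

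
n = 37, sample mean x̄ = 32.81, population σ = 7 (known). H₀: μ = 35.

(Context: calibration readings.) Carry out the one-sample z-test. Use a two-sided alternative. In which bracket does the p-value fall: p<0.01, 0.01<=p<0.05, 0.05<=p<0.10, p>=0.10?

SE = σ/√n = 7/√37 = 1.1508
z = (x̄−μ₀)/SE = (32.81−35)/1.1508 = -1.9030
p-value (two-sided) = 0.05704
→ bracket: 0.05<=p<0.10

p-value bracket: 0.05<=p<0.10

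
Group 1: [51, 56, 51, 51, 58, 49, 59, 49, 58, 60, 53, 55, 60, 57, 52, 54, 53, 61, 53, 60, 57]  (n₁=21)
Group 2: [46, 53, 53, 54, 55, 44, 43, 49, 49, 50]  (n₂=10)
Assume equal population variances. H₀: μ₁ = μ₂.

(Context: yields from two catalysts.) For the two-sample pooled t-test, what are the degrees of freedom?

degrees of freedom = 29

df = n₁ + n₂ − 2 = 21 + 10 − 2 = 29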